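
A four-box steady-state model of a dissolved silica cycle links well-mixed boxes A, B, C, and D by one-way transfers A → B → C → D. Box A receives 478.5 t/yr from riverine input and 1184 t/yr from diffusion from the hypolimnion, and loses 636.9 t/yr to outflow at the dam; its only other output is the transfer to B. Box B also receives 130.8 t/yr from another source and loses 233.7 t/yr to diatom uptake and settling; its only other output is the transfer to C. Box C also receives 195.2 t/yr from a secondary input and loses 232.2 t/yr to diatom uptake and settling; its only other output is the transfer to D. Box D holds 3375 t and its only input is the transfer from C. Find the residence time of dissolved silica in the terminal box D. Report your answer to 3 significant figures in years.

3.81 yr

Box A: F(A→B) = (478.5 + 1184) − 636.9 = 1025.6 t/yr.
Box B: F(B→C) = (1025.6 + 130.8) − 233.7 = 922.70 t/yr.
Box C: F(C→D) = (922.70 + 195.2) − 232.2 = 885.70 t/yr.
Box D throughput = its input = 885.70 t/yr; τ = 3375 / 885.70 = 3.811 yr.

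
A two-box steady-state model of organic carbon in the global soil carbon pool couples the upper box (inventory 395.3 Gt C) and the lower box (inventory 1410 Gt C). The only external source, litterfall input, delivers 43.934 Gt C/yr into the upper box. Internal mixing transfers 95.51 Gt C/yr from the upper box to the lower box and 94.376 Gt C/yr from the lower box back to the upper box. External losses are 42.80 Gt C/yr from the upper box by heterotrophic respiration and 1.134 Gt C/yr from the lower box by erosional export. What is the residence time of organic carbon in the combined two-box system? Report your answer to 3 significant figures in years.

Treat the two boxes together as one reservoir: the mixing fluxes between them are internal recycling, so τ = ΣM / Σ(external losses).
M_total = 395.3 + 1410 = 1805.3 Gt C.
ΣF_external_out = 42.80 + 1.134 = 43.934 Gt C/yr.
τ = M_total / ΣF_ext = 1805.3 / 43.934 = 41.09 yr.

41.1 yr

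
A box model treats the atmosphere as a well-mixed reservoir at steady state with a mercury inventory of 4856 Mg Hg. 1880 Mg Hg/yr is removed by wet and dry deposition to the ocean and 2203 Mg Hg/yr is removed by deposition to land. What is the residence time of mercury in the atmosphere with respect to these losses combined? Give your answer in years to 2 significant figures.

Total removal = 1880 + 2203 = 4083.0 Mg Hg/yr.
τ = M / ΣF_out = 4856 / 4083.0 = 1.189 yr.

1.2 yr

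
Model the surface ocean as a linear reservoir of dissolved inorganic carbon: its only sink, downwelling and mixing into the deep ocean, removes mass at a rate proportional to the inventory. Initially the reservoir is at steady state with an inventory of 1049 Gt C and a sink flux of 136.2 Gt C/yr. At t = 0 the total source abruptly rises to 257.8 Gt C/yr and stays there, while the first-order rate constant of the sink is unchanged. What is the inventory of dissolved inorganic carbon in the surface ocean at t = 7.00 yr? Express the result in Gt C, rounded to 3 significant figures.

τ = M₀/F₀ = 1049/136.2 = 7.702 yr; rate constant k = 1/τ.
New steady state M_∞ = F₁/k = F₁·τ = 257.8 × 7.702 = 1985.6 Gt C.
M(t) = M_∞ + (M₀ − M_∞)·e^(−t/τ); t/τ = 7.00/7.702 = 0.9089, so e^(−t/τ) = 0.4030.
M(t) = 1985.6 − 936.6 × 0.4030 = 1608.1 Gt C.

1610 Gt C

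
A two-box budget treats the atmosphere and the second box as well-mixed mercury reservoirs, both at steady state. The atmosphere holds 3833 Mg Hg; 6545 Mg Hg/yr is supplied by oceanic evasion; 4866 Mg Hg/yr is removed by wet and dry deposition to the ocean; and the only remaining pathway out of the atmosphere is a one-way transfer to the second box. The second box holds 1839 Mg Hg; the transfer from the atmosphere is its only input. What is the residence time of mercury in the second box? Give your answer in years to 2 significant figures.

1.1 yr

Balance the atmosphere: ΣF_in = 6545.0 Mg Hg/yr.
Transfer to the second box = ΣF_in − (4866) = 1679.0 Mg Hg/yr.
At steady state the output of the second box equals its input, 1679.0 Mg Hg/yr.
τ = M / F = 1839 / 1679.0 = 1.095 yr.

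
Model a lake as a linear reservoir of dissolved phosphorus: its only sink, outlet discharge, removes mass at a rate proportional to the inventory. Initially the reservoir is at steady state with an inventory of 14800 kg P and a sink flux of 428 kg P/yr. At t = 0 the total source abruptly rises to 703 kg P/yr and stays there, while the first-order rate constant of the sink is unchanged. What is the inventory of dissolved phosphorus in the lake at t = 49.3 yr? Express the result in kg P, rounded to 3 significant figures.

τ = M₀/F₀ = 14800/428 = 34.58 yr; rate constant k = 1/τ.
New steady state M_∞ = F₁/k = F₁·τ = 703 × 34.58 = 24309 kg P.
M(t) = M_∞ + (M₀ − M_∞)·e^(−t/τ); t/τ = 49.3/34.58 = 1.426, so e^(−t/τ) = 0.2403.
M(t) = 24309 − 9509 × 0.2403 = 22024 kg P.

22000 kg P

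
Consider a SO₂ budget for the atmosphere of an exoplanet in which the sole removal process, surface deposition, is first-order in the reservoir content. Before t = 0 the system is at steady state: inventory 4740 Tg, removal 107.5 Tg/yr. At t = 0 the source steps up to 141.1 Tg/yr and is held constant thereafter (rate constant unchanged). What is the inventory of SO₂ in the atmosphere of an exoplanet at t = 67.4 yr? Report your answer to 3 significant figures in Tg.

5900 Tg

τ = M₀/F₀ = 4740/107.5 = 44.09 yr; rate constant k = 1/τ.
New steady state M_∞ = F₁/k = F₁·τ = 141.1 × 44.09 = 6221.5 Tg.
M(t) = M_∞ + (M₀ − M_∞)·e^(−t/τ); t/τ = 67.4/44.09 = 1.529, so e^(−t/τ) = 0.2168.
M(t) = 6221.5 − 1482 × 0.2168 = 5900.3 Tg.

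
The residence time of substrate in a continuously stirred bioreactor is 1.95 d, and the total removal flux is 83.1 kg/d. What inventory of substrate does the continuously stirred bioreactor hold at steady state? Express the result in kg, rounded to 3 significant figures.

162 kg

τ = M/F ⇒ M = τ × F = 1.95 × 83.1 = 162.0 kg.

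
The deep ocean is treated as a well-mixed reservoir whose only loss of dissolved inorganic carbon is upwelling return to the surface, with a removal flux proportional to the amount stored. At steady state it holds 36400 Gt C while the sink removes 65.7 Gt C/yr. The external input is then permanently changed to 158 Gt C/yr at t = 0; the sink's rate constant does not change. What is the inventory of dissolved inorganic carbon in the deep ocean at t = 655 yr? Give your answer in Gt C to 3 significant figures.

71900 Gt C

τ = M₀/F₀ = 36400/65.7 = 554.0 yr; rate constant k = 1/τ.
New steady state M_∞ = F₁/k = F₁·τ = 158 × 554.0 = 87537 Gt C.
M(t) = M_∞ + (M₀ − M_∞)·e^(−t/τ); t/τ = 655/554.0 = 1.182, so e^(−t/τ) = 0.3066.
M(t) = 87537 − 51140 × 0.3066 = 71859 Gt C.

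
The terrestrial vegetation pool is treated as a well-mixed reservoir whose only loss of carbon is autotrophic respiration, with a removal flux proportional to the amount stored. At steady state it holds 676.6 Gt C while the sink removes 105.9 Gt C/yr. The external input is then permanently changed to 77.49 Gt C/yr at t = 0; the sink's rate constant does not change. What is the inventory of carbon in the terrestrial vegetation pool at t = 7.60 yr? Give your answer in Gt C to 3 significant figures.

550 Gt C

τ = M₀/F₀ = 676.6/105.9 = 6.389 yr; rate constant k = 1/τ.
New steady state M_∞ = F₁/k = F₁·τ = 77.49 × 6.389 = 495.09 Gt C.
M(t) = M_∞ + (M₀ − M_∞)·e^(−t/τ); t/τ = 7.60/6.389 = 1.190, so e^(−t/τ) = 0.3044.
M(t) = 495.09 + 181.5 × 0.3044 = 550.33 Gt C.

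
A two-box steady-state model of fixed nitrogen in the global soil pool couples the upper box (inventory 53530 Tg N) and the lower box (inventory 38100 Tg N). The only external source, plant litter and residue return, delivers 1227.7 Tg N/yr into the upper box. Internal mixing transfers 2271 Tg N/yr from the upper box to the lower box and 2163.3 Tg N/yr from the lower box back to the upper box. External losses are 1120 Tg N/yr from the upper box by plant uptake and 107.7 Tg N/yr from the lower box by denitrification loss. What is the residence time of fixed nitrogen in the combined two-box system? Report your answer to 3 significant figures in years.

74.6 yr

Residence time in the combined system uses the total inventory and the total *external* removal — internal exchanges between the two boxes cancel.
M_total = 53530 + 38100 = 91630 Tg N.
ΣF_external_out = 1120 + 107.7 = 1227.7 Tg N/yr.
τ = M_total / ΣF_ext = 91630 / 1227.7 = 74.64 yr.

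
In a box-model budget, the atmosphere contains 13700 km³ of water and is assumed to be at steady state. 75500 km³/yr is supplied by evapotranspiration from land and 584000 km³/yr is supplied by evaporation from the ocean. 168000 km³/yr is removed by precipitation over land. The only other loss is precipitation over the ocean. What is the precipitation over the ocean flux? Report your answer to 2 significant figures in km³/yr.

At steady state ΣF_in = ΣF_out.
ΣF_in = 75500 + 584000 = 659500 km³/yr.
Precipitation over the ocean flux = ΣF_in − (168000) = 659500 − 168000 = 491500 km³/yr.

490000 km³/yr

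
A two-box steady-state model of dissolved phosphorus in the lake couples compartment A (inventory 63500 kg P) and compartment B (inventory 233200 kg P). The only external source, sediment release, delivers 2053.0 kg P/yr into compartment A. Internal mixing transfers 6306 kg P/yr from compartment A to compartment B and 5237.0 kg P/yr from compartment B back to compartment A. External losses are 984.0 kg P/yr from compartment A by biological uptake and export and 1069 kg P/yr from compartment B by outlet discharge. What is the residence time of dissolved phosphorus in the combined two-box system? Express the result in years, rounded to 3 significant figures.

For the system as a whole, the A↔B exchange is internal and contributes nothing to the throughput; only the external sinks remove mass.
M_total = 63500 + 233200 = 296700 kg P.
ΣF_external_out = 984.0 + 1069 = 2053.0 kg P/yr.
τ = M_total / ΣF_ext = 296700 / 2053.0 = 144.5 yr.

145 yr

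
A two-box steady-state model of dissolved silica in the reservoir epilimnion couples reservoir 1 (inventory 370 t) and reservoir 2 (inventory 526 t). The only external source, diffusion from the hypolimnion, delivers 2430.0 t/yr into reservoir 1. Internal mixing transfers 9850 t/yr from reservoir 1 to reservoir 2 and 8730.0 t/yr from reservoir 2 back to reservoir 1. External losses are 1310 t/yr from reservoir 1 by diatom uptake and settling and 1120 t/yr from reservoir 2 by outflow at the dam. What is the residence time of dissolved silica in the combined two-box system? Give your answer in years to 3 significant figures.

Treat the two boxes together as one reservoir: the mixing fluxes between them are internal recycling, so τ = ΣM / Σ(external losses).
M_total = 370 + 526 = 896.00 t.
ΣF_external_out = 1310 + 1120 = 2430.0 t/yr.
τ = M_total / ΣF_ext = 896.00 / 2430.0 = 0.3687 yr.

0.369 yr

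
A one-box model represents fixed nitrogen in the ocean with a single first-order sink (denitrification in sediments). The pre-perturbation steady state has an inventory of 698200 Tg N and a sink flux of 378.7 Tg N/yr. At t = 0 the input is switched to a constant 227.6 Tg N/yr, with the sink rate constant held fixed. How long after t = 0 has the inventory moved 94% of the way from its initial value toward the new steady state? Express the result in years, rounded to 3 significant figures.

τ = M₀/F₀ = 698200/378.7 = 1844 yr.
The remaining gap fraction is e^(−t/τ); 94% covered ⇒ e^(−t/τ) = 0.0600.
t = −τ ln(0.0600) = 1844 × 2.813 = 5187 yr.

5190 yr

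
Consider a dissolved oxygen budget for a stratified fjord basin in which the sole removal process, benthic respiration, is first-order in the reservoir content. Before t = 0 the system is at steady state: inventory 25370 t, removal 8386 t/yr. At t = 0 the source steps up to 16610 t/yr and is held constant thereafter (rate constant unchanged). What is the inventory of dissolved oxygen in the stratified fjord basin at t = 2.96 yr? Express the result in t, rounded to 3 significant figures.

40900 t

Residence time τ = M₀/F₀ = 3.025 yr. The eventual steady state is M_∞ = M₀·(F₁/F₀) = 25370 × 16610/8386 = 50250 t.
The anomaly ΔM(t) = M(t) − M_∞ decays as ΔM₀·e^(−t/τ) with ΔM₀ = 25370 − 50250 = −24880 t.
At t = 2.96 yr, e^(−t/τ) = e^(−0.9784) = 0.3759, so ΔM = −9352 t and M = 50250 − 9352 = 40897 t.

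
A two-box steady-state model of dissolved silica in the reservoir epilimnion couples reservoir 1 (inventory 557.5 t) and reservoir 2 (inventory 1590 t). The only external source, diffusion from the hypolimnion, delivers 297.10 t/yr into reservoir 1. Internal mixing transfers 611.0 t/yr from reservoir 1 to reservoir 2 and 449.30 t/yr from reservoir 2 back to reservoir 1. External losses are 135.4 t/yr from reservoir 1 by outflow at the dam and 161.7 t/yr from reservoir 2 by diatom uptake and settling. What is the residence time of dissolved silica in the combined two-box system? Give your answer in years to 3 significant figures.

For the system as a whole, the A↔B exchange is internal and contributes nothing to the throughput; only the external sinks remove mass.
M_total = 557.5 + 1590 = 2147.5 t.
ΣF_external_out = 135.4 + 161.7 = 297.10 t/yr.
τ = M_total / ΣF_ext = 2147.5 / 297.10 = 7.228 yr.

7.23 yr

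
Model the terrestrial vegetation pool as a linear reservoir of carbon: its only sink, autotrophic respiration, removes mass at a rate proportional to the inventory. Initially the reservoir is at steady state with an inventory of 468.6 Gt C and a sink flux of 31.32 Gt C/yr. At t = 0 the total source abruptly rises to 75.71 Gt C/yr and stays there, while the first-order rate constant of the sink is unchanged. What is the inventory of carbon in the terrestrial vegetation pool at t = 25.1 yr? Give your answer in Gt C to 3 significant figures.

Residence time τ = M₀/F₀ = 14.96 yr. The eventual steady state is M_∞ = M₀·(F₁/F₀) = 468.6 × 75.71/31.32 = 1132.7 Gt C.
The anomaly ΔM(t) = M(t) − M_∞ decays as ΔM₀·e^(−t/τ) with ΔM₀ = 468.6 − 1132.7 = −664.1 Gt C.
At t = 25.1 yr, e^(−t/τ) = e^(−1.678) = 0.1868, so ΔM = −124.1 Gt C and M = 1132.7 − 124.1 = 1008.7 Gt C.

1010 Gt C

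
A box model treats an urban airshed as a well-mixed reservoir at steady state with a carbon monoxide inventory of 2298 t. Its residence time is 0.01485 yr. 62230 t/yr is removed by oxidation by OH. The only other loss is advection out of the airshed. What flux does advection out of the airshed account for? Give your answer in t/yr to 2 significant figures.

93000 t/yr

Total removal F = M/τ = 2298 / 0.01485 = 154700 t/yr.
Advection out of the airshed = F − (62230) = 154700 − 62230 = 92520 t/yr.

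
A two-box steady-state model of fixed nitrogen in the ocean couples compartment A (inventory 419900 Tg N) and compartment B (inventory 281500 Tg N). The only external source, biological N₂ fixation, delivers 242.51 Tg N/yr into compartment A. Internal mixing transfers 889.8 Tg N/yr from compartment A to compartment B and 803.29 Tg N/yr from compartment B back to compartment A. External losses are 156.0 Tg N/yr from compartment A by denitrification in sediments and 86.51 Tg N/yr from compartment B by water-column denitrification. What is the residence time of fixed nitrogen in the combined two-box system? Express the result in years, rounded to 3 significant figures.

2890 yr

For the system as a whole, the A↔B exchange is internal and contributes nothing to the throughput; only the external sinks remove mass.
M_total = 419900 + 281500 = 701400 Tg N.
ΣF_external_out = 156.0 + 86.51 = 242.51 Tg N/yr.
τ = M_total / ΣF_ext = 701400 / 242.51 = 2892 yr.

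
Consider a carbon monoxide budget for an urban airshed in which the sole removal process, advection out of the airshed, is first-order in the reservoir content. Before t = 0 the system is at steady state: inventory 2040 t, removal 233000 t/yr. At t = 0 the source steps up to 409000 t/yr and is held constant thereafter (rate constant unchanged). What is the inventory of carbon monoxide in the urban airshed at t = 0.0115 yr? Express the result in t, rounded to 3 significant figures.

The sink rate constant is k = F₀/M₀ = 233000/2040 = 114.2 yr⁻¹.
Solving dM/dt = F₁ − kM with M(0) = M₀ gives M(t) = F₁/k + (M₀ − F₁/k)·e^(−kt).
F₁/k = 409000/114.2 = 3580.9 t; kt = 114.2 × 0.0115 = 1.313, e^(−kt) = 0.2689.
M(0.0115) = 3580.9 + (2040 − 3580.9) × 0.2689 = 3580.9 − 414.3 = 3166.6 t.

3170 t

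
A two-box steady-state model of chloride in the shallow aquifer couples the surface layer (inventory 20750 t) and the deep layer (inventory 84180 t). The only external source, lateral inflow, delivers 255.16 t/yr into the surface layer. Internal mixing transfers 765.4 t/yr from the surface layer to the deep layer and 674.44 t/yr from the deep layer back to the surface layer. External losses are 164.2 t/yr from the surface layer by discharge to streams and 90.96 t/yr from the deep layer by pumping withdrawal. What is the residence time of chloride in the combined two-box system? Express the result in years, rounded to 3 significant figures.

411 yr

Residence time in the combined system uses the total inventory and the total *external* removal — internal exchanges between the two boxes cancel.
M_total = 20750 + 84180 = 104930 t.
ΣF_external_out = 164.2 + 90.96 = 255.16 t/yr.
τ = M_total / ΣF_ext = 104930 / 255.16 = 411.2 yr.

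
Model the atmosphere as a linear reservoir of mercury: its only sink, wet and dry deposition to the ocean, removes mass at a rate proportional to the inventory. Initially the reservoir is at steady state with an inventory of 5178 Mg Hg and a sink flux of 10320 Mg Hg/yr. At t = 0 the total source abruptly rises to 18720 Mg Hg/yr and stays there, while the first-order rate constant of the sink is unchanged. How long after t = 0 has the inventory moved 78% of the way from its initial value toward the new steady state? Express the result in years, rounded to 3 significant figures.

0.760 yr

τ = M₀/F₀ = 5178/10320 = 0.5017 yr.
The remaining gap fraction is e^(−t/τ); 78% covered ⇒ e^(−t/τ) = 0.220.
t = −τ ln(0.220) = 0.5017 × 1.514 = 0.7597 yr.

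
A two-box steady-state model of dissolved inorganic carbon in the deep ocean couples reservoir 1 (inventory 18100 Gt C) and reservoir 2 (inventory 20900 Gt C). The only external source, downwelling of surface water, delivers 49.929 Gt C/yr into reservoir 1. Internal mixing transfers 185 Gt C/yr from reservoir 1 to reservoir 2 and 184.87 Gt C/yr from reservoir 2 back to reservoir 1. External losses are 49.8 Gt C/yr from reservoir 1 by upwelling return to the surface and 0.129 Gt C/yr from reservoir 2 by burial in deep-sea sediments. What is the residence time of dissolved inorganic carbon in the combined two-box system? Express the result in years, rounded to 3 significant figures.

781 yr

For the system as a whole, the A↔B exchange is internal and contributes nothing to the throughput; only the external sinks remove mass.
M_total = 18100 + 20900 = 39000 Gt C.
ΣF_external_out = 49.8 + 0.129 = 49.929 Gt C/yr.
τ = M_total / ΣF_ext = 39000 / 49.929 = 781.1 yr.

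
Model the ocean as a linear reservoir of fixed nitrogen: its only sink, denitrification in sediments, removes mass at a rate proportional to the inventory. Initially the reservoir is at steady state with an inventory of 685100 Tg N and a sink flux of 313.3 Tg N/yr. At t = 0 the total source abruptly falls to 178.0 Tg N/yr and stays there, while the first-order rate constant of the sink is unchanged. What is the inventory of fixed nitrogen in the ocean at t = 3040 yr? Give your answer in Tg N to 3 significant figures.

463000 Tg N

τ = M₀/F₀ = 685100/313.3 = 2187 yr; rate constant k = 1/τ.
New steady state M_∞ = F₁/k = F₁·τ = 178.0 × 2187 = 389240 Tg N.
M(t) = M_∞ + (M₀ − M_∞)·e^(−t/τ); t/τ = 3040/2187 = 1.390, so e^(−t/τ) = 0.2490.
M(t) = 389240 + 295900 × 0.2490 = 462910 Tg N.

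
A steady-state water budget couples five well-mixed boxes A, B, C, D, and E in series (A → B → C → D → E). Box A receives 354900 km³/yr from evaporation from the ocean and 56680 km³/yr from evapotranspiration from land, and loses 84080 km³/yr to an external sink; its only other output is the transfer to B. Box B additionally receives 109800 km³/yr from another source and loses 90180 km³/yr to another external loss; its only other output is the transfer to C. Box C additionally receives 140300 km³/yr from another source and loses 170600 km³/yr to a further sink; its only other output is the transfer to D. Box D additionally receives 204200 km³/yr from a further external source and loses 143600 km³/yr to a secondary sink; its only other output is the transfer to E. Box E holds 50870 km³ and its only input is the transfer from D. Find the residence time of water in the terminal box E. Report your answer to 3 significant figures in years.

0.135 yr

Box A: F(A→B) = (354900 + 56680) − 84080 = 327500 km³/yr.
Box B: F(B→C) = (327500 + 109800) − 90180 = 347120 km³/yr.
Box C: F(C→D) = (347120 + 140300) − 170600 = 316820 km³/yr.
Box D: F(D→E) = (316820 + 204200) − 143600 = 377420 km³/yr.
Box E throughput = its input = 377420 km³/yr; τ = 50870 / 377420 = 0.1348 yr.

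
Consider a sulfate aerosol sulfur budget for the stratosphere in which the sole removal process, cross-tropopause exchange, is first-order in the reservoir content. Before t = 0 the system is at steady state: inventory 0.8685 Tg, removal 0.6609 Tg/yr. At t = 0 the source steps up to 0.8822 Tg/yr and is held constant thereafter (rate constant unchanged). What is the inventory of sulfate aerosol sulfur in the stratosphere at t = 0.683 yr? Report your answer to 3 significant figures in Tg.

Residence time τ = M₀/F₀ = 1.314 yr. The eventual steady state is M_∞ = M₀·(F₁/F₀) = 0.8685 × 0.8822/0.6609 = 1.1593 Tg.
The anomaly ΔM(t) = M(t) − M_∞ decays as ΔM₀·e^(−t/τ) with ΔM₀ = 0.8685 − 1.1593 = −0.2908 Tg.
At t = 0.683 yr, e^(−t/τ) = e^(−0.5197) = 0.5947, so ΔM = −0.1729 Tg and M = 1.1593 − 0.1729 = 0.98637 Tg.

0.986 Tg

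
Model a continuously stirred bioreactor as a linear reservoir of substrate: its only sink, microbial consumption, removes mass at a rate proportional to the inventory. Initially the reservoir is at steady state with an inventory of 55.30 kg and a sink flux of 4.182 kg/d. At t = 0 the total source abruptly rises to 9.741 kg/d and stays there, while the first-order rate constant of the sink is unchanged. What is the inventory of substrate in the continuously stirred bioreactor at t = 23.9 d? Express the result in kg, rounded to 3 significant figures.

117 kg

τ = M₀/F₀ = 55.30/4.182 = 13.22 d; rate constant k = 1/τ.
New steady state M_∞ = F₁/k = F₁·τ = 9.741 × 13.22 = 128.81 kg.
M(t) = M_∞ + (M₀ − M_∞)·e^(−t/τ); t/τ = 23.9/13.22 = 1.807, so e^(−t/τ) = 0.1641.
M(t) = 128.81 − 73.51 × 0.1641 = 116.75 kg.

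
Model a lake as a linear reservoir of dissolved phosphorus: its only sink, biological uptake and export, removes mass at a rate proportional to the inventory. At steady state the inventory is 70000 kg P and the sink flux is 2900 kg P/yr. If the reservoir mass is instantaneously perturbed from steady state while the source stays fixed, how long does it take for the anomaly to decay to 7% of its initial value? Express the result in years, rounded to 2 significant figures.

For a linear reservoir the anomaly decays as exp(−t/τ) with τ = M/F = 70000/2900 = 24.14 yr.
exp(−t/τ) = 0.07 ⇒ t = −τ ln(0.07) = 24.14 × 2.659 = 64.19 yr.

64 yr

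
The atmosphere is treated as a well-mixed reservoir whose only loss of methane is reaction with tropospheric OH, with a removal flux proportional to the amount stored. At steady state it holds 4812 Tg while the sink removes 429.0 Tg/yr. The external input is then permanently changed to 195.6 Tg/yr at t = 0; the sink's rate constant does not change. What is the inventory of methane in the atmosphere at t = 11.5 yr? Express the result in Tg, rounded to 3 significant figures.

3130 Tg

The sink rate constant is k = F₀/M₀ = 429.0/4812 = 0.08915 yr⁻¹.
Solving dM/dt = F₁ − kM with M(0) = M₀ gives M(t) = F₁/k + (M₀ − F₁/k)·e^(−kt).
F₁/k = 195.6/0.08915 = 2194.0 Tg; kt = 0.08915 × 11.5 = 1.025, e^(−kt) = 0.3587.
M(11.5) = 2194.0 + (4812 − 2194.0) × 0.3587 = 2194.0 + 939.1 = 3133.1 Tg.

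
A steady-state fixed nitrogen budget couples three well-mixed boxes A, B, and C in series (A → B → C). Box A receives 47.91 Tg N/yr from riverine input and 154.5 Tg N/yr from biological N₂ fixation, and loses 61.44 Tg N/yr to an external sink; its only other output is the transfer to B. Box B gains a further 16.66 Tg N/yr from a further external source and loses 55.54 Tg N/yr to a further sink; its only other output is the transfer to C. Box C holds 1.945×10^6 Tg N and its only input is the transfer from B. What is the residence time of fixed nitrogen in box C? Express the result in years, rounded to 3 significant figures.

19100 yr

Box A: F(A→B) = (47.91 + 154.5) − 61.44 = 140.97 Tg N/yr.
Box B: F(B→C) = (140.97 + 16.66) − 55.54 = 102.09 Tg N/yr.
Box C throughput = its input = 102.09 Tg N/yr; τ = 1.945×10^6 / 102.09 = 19050 yr.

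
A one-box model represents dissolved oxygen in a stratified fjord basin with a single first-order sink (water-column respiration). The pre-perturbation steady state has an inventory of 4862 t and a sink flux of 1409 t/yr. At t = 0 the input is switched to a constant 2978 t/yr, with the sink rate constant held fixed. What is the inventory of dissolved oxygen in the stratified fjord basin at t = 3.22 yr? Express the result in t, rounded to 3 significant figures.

8150 t

τ = M₀/F₀ = 4862/1409 = 3.451 yr; rate constant k = 1/τ.
New steady state M_∞ = F₁/k = F₁·τ = 2978 × 3.451 = 10276 t.
M(t) = M_∞ + (M₀ − M_∞)·e^(−t/τ); t/τ = 3.22/3.451 = 0.9332, so e^(−t/τ) = 0.3933.
M(t) = 10276 − 5414 × 0.3933 = 8146.7 t.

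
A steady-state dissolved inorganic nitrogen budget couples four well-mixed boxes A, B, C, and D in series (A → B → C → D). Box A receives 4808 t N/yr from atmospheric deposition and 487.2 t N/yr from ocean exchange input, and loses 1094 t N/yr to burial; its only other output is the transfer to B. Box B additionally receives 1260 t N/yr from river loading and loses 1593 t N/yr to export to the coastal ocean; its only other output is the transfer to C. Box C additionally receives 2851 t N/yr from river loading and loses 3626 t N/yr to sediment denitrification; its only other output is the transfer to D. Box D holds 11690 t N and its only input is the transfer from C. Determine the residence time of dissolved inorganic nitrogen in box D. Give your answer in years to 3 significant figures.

Box A: F(A→B) = (4808 + 487.2) − 1094 = 4201.2 t N/yr.
Box B: F(B→C) = (4201.2 + 1260) − 1593 = 3868.2 t N/yr.
Box C: F(C→D) = (3868.2 + 2851) − 3626 = 3093.2 t N/yr.
Box D throughput = its input = 3093.2 t N/yr; τ = 11690 / 3093.2 = 3.779 yr.

3.78 yr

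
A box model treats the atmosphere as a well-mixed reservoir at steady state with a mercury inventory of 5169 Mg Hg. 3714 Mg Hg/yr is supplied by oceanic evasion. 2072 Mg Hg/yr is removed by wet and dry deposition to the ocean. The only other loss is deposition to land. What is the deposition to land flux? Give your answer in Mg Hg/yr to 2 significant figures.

1600 Mg Hg/yr

At steady state ΣF_in = ΣF_out.
ΣF_in = 3714.0 Mg Hg/yr.
Deposition to land flux = ΣF_in − (2072) = 3714.0 − 2072 = 1642 Mg Hg/yr.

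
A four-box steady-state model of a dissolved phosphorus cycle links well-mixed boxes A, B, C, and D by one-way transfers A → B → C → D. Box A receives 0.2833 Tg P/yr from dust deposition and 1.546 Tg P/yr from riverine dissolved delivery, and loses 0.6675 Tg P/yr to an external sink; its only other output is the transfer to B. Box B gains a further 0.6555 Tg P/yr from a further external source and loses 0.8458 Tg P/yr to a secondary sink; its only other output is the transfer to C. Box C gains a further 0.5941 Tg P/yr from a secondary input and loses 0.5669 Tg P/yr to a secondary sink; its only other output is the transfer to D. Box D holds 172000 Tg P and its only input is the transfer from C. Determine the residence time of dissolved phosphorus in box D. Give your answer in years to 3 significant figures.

172000 yr

Box A: F(A→B) = (0.2833 + 1.546) − 0.6675 = 1.1618 Tg P/yr.
Box B: F(B→C) = (1.1618 + 0.6555) − 0.8458 = 0.97150 Tg P/yr.
Box C: F(C→D) = (0.97150 + 0.5941) − 0.5669 = 0.99870 Tg P/yr.
Box D throughput = its input = 0.99870 Tg P/yr; τ = 172000 / 0.99870 = 172200 yr.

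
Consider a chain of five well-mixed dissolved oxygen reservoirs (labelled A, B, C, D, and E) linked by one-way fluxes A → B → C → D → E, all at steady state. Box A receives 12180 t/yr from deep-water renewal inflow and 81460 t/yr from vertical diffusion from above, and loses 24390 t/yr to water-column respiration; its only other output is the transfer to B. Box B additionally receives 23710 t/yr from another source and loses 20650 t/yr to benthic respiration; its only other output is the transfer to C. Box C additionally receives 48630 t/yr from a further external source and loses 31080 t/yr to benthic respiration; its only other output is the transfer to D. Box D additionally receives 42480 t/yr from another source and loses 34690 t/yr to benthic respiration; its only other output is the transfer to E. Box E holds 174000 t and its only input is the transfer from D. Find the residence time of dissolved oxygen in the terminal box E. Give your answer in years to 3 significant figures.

1.78 yr

Box A: F(A→B) = (12180 + 81460) − 24390 = 69250 t/yr.
Box B: F(B→C) = (69250 + 23710) − 20650 = 72310 t/yr.
Box C: F(C→D) = (72310 + 48630) − 31080 = 89860 t/yr.
Box D: F(D→E) = (89860 + 42480) − 34690 = 97650 t/yr.
Box E throughput = its input = 97650 t/yr; τ = 174000 / 97650 = 1.782 yr.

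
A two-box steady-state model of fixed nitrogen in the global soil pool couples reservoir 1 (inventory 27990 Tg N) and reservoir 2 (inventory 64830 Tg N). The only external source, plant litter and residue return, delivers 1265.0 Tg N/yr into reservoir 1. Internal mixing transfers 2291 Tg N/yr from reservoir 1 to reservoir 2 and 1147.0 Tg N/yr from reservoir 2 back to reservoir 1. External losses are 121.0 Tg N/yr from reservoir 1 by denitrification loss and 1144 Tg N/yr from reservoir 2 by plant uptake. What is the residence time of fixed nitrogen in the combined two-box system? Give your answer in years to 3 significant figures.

Treat the two boxes together as one reservoir: the mixing fluxes between them are internal recycling, so τ = ΣM / Σ(external losses).
M_total = 27990 + 64830 = 92820 Tg N.
ΣF_external_out = 121.0 + 1144 = 1265.0 Tg N/yr.
τ = M_total / ΣF_ext = 92820 / 1265.0 = 73.38 yr.

73.4 yr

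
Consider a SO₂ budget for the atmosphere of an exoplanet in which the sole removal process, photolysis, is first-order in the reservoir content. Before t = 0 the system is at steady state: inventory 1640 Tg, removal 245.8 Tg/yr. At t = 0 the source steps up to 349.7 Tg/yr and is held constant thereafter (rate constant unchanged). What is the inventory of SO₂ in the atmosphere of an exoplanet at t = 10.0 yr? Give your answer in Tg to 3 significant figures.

2180 Tg

Residence time τ = M₀/F₀ = 6.672 yr. The eventual steady state is M_∞ = M₀·(F₁/F₀) = 1640 × 349.7/245.8 = 2333.2 Tg.
The anomaly ΔM(t) = M(t) − M_∞ decays as ΔM₀·e^(−t/τ) with ΔM₀ = 1640 − 2333.2 = −693.2 Tg.
At t = 10.0 yr, e^(−t/τ) = e^(−1.499) = 0.2234, so ΔM = −154.9 Tg and M = 2333.2 − 154.9 = 2178.4 Tg.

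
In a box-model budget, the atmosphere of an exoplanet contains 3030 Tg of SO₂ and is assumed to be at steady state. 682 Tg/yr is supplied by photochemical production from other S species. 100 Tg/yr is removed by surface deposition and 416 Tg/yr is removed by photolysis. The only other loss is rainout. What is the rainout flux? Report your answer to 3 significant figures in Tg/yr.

At steady state ΣF_in = ΣF_out.
ΣF_in = 682.00 Tg/yr.
Rainout flux = ΣF_in − (100 + 416) = 682.00 − 516.0 = 166.0 Tg/yr.

166 Tg/yr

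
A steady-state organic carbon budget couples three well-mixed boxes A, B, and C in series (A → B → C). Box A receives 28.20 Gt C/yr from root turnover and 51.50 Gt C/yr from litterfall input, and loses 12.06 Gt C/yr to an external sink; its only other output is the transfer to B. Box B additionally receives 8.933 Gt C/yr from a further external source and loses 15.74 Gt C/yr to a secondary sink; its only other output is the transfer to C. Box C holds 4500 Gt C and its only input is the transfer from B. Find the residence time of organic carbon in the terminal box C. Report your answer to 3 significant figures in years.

Box A: F(A→B) = (28.20 + 51.50) − 12.06 = 67.640 Gt C/yr.
Box B: F(B→C) = (67.640 + 8.933) − 15.74 = 60.833 Gt C/yr.
Box C throughput = its input = 60.833 Gt C/yr; τ = 4500 / 60.833 = 73.97 yr.

74.0 yr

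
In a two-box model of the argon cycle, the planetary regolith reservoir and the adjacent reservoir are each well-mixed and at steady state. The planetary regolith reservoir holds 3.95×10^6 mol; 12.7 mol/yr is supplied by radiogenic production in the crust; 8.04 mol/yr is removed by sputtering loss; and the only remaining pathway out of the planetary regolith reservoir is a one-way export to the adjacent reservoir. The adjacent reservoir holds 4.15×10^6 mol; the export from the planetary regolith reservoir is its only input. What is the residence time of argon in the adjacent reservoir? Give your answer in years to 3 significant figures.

Balance the planetary regolith reservoir: ΣF_in = 12.700 mol/yr.
Export to the adjacent reservoir = ΣF_in − (8.04) = 4.6600 mol/yr.
At steady state the output of the adjacent reservoir equals its input, 4.6600 mol/yr.
τ = M / F = 4.15×10^6 / 4.6600 = 890600 yr.

891000 yr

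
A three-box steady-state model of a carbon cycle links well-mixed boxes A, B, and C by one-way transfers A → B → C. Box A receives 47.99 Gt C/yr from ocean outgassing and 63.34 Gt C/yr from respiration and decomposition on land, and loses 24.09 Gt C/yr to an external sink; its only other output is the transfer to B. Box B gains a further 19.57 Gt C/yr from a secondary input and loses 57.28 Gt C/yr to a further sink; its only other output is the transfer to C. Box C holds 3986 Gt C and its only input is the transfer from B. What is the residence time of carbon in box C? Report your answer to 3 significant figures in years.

Box A: F(A→B) = (47.99 + 63.34) − 24.09 = 87.240 Gt C/yr.
Box B: F(B→C) = (87.240 + 19.57) − 57.28 = 49.530 Gt C/yr.
Box C throughput = its input = 49.530 Gt C/yr; τ = 3986 / 49.530 = 80.48 yr.

80.5 yr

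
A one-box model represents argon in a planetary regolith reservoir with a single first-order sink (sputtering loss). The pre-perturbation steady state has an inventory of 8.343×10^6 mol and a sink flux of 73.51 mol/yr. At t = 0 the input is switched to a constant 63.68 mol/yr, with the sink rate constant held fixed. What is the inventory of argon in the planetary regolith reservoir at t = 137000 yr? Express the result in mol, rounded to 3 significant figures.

7.56×10^6 mol

Residence time τ = M₀/F₀ = 113500 yr. The eventual steady state is M_∞ = M₀·(F₁/F₀) = 8.343×10^6 × 63.68/73.51 = 7.2273×10^6 mol.
The anomaly ΔM(t) = M(t) − M_∞ decays as ΔM₀·e^(−t/τ) with ΔM₀ = 8.343×10^6 − 7.2273×10^6 = 1.116×10^6 mol.
At t = 137000 yr, e^(−t/τ) = e^(−1.207) = 0.2991, so ΔM = 333600 mol and M = 7.2273×10^6 + 333600 = 7.5610×10^6 mol.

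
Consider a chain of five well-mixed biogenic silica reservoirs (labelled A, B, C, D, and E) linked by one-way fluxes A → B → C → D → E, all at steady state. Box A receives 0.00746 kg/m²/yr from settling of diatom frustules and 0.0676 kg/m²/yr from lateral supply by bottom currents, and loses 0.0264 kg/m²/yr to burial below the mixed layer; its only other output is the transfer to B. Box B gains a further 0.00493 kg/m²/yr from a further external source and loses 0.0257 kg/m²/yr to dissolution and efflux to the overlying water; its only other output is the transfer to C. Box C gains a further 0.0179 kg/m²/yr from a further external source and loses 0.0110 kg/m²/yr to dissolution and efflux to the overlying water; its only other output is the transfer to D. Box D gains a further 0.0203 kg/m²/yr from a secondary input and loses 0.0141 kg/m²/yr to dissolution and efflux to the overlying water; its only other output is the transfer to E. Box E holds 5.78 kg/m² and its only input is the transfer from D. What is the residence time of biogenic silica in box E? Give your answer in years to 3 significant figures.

Box A: F(A→B) = (0.00746 + 0.0676) − 0.0264 = 0.048660 kg/m²/yr.
Box B: F(B→C) = (0.048660 + 0.00493) − 0.0257 = 0.027890 kg/m²/yr.
Box C: F(C→D) = (0.027890 + 0.0179) − 0.0110 = 0.034790 kg/m²/yr.
Box D: F(D→E) = (0.034790 + 0.0203) − 0.0141 = 0.040990 kg/m²/yr.
Box E throughput = its input = 0.040990 kg/m²/yr; τ = 5.78 / 0.040990 = 141.0 yr.

141 yr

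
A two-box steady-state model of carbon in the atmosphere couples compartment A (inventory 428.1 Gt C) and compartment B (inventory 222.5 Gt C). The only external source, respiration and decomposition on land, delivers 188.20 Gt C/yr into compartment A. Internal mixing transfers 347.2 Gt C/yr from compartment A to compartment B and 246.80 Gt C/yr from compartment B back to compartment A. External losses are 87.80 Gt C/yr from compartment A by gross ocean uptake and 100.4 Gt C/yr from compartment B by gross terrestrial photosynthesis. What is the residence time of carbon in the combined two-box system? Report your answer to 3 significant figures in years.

3.46 yr

For the system as a whole, the A↔B exchange is internal and contributes nothing to the throughput; only the external sinks remove mass.
M_total = 428.1 + 222.5 = 650.60 Gt C.
ΣF_external_out = 87.80 + 100.4 = 188.20 Gt C/yr.
τ = M_total / ΣF_ext = 650.60 / 188.20 = 3.457 yr.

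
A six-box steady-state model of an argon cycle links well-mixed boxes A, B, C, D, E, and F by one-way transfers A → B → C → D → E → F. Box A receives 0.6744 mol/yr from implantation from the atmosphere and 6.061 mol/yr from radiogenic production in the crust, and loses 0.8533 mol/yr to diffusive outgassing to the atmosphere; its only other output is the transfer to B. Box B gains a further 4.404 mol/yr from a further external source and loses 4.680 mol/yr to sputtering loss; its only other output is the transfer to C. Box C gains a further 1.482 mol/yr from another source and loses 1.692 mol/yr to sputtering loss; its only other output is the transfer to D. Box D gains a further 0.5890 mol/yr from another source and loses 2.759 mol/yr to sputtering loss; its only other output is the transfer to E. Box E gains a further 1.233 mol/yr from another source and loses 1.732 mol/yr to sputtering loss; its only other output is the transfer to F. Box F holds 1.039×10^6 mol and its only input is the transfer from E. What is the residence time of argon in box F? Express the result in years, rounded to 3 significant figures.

Box A: F(A→B) = (0.6744 + 6.061) − 0.8533 = 5.8821 mol/yr.
Box B: F(B→C) = (5.8821 + 4.404) − 4.680 = 5.6061 mol/yr.
Box C: F(C→D) = (5.6061 + 1.482) − 1.692 = 5.3961 mol/yr.
Box D: F(D→E) = (5.3961 + 0.5890) − 2.759 = 3.2261 mol/yr.
Box E: F(E→F) = (3.2261 + 1.233) − 1.732 = 2.7271 mol/yr.
Box F throughput = its input = 2.7271 mol/yr; τ = 1.039×10^6 / 2.7271 = 381000 yr.

381000 yr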